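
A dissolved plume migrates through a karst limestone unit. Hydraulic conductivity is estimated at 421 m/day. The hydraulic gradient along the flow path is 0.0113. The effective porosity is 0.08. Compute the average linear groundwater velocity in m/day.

Hydraulic gradient i = 0.0113.
Darcy flux q = K · i = 421.0 × 0.01130 = 4.757 m/day.
Seepage velocity v = q / n_e = 4.757 / 0.08 = 59.47 m/day.

59.5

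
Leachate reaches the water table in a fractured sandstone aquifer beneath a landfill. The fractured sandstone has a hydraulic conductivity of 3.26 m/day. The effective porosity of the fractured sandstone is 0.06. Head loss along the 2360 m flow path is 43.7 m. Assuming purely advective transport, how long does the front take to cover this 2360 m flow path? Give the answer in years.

Hydraulic gradient i = Δh / L = 43.7 / 2360 = 0.01852.
Darcy flux q = K · i = 3.260 × 0.01852 = 0.06037 m/day.
Seepage velocity v = q / n_e = 0.06037 / 0.06 = 1.006 m/day.
Travel time t = L / v = 2360 / 1.006 = 2346 days = 6.422 years.

6.42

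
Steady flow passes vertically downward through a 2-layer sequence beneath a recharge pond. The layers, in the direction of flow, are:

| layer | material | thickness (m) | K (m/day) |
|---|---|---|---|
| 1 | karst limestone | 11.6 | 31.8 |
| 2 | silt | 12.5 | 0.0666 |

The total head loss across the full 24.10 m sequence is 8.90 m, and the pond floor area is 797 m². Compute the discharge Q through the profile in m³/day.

37.7

Flow is perpendicular to layering, so the layers act in series and the equivalent K is the thickness-weighted harmonic mean.
Total thickness L = 11.6 + 12.5 = 24.10 m.
Σ(b_i/K_i) = 11.6/31.8 + 12.5/0.0666 = 188.1 d.
K_eq = L / Σ(b_i/K_i) = 24.10 / 188.1 = 0.1282 m/day.
Q = K_eq · A · (Δh/L) = 0.1282 × 797 × (8.90/24.10) = 37.72 m³/day.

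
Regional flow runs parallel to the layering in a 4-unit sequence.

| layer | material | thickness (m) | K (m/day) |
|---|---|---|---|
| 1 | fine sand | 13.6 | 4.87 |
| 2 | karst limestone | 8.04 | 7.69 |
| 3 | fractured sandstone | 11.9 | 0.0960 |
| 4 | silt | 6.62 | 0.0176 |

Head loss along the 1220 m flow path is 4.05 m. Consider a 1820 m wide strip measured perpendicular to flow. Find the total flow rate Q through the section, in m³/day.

Flow is parallel to layering, so each bed carries its own Darcy discharge and the transmissivities add.
Σ(K_i·b_i) = 4.87×13.6 + 7.69×8.04 + 0.0960×11.9 + 0.0176×6.62 = 129.3 m²/day.
Hydraulic gradient i = Δh / L = 4.05 / 1220 = 0.003320.
Q = Σ(K_i·b_i) · W · i = 129.3 × 1820 × 0.003320 = 781.3 m³/day.

781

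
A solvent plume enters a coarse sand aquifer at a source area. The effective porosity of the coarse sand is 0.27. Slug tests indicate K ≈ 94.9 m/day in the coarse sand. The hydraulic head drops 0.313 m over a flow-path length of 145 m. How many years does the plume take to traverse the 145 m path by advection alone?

Hydraulic gradient i = Δh / L = 0.313 / 145 = 0.002159.
Darcy flux q = K · i = 94.90 × 0.002159 = 0.2049 m/day.
Seepage velocity v = q / n_e = 0.2049 / 0.27 = 0.7587 m/day.
Travel time t = L / v = 145 / 0.7587 = 191.1 days = 0.5232 years.

0.523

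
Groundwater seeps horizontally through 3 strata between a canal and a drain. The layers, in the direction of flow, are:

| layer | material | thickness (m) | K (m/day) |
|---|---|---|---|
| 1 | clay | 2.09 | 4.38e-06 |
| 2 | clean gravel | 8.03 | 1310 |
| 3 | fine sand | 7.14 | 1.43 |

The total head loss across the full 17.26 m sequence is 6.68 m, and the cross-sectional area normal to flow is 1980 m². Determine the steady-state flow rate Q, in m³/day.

Flow is perpendicular to layering, so the layers act in series and the equivalent K is the thickness-weighted harmonic mean.
Total thickness L = 2.09 + 8.03 + 7.14 = 17.26 m.
Σ(b_i/K_i) = 2.09/4.38e-06 + 8.03/1310 + 7.14/1.43 = 4.772e+05 d.
K_eq = L / Σ(b_i/K_i) = 17.26 / 4.772e+05 = 3.617e-05 m/day.
Q = K_eq · A · (Δh/L) = 3.617e-05 × 1980 × (6.68/17.26) = 0.02772 m³/day.

0.0277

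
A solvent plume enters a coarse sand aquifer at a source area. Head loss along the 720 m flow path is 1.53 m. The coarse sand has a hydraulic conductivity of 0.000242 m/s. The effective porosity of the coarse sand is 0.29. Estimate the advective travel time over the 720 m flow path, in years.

12.9

Convert K: 0.000242 m/s × 86400 = 20.91 m/day.
Hydraulic gradient i = Δh / L = 1.53 / 720 = 0.002125.
Darcy flux q = K · i = 20.91 × 0.002125 = 0.04443 m/day.
Seepage velocity v = q / n_e = 0.04443 / 0.29 = 0.1532 m/day.
Travel time t = L / v = 720 / 0.1532 = 4699 days = 12.87 years.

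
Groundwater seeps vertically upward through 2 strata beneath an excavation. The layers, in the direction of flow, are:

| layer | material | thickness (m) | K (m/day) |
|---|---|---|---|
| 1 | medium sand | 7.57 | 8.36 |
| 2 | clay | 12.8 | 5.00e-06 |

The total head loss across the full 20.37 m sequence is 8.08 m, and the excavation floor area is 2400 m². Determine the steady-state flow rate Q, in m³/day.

Flow is perpendicular to layering, so the layers act in series and the equivalent K is the thickness-weighted harmonic mean.
Total thickness L = 7.57 + 12.8 = 20.37 m.
Σ(b_i/K_i) = 7.57/8.36 + 12.8/5.00e-06 = 2.560e+06 d.
K_eq = L / Σ(b_i/K_i) = 20.37 / 2.560e+06 = 7.957e-06 m/day.
Q = K_eq · A · (Δh/L) = 7.957e-06 × 2400 × (8.08/20.37) = 0.007575 m³/day.

0.00757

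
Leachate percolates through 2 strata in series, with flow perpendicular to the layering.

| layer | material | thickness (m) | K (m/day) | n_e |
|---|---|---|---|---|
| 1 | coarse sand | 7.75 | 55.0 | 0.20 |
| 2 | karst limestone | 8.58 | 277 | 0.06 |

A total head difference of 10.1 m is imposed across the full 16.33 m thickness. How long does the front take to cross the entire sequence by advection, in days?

With flow normal to the layers, continuity requires the same specific discharge q through every layer.
Σ(b_i/K_i) = 7.75/55.0 + 8.58/277 = 0.1719 d.
q = Δh / Σ(b_i/K_i) = 10.1 / 0.1719 = 58.76 m/day.
In each layer the seepage velocity is v_i = q/n_i, so the layer transit time is t_i = b_i·n_i / q:
  layer 1 (coarse sand): t_1 = 7.75 × 0.20 / 58.76 = 0.02638 d
  layer 2 (karst limestone): t_2 = 8.58 × 0.06 / 58.76 = 0.008761 d
Total t = Σ t_i = 0.03514 days.

0.0351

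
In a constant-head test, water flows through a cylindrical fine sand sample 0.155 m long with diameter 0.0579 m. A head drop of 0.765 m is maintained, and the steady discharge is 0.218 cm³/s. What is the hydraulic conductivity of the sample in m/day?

1.45

Cross-sectional area A = π·(d/2)² = π × (0.0579/2)² = 0.002633 m².
Convert discharge: 0.218 cm³/s = 2.180e-07 m³/s.
Darcy's law rearranged: K = Q·L / (A·Δh) = 2.180e-07 × 0.155 / (0.002633 × 0.765) = 1.678e-05 m/s = 1.449 m/day.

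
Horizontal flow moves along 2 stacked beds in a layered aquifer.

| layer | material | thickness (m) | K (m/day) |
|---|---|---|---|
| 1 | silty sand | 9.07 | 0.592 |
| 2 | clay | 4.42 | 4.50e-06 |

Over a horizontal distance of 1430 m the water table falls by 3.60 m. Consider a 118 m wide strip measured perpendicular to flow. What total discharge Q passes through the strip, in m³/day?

1.60

Flow is parallel to layering, so each bed carries its own Darcy discharge and the transmissivities add.
Σ(K_i·b_i) = 0.592×9.07 + 4.50e-06×4.42 = 5.369 m²/day.
Hydraulic gradient i = Δh / L = 3.60 / 1430 = 0.002517.
Q = Σ(K_i·b_i) · W · i = 5.369 × 118 × 0.002517 = 1.595 m³/day.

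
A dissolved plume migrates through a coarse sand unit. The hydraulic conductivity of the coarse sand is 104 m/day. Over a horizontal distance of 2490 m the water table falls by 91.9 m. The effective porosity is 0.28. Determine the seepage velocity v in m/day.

13.7

Hydraulic gradient i = Δh / L = 91.9 / 2490 = 0.03691.
Darcy flux q = K · i = 104.0 × 0.03691 = 3.838 m/day.
Seepage velocity v = q / n_e = 3.838 / 0.28 = 13.71 m/day.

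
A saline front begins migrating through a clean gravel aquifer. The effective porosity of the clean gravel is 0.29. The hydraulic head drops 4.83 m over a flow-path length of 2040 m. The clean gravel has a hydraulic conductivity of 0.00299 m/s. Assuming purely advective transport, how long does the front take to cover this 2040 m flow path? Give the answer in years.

2.65

Convert K: 0.00299 m/s × 86400 = 258.3 m/day.
Hydraulic gradient i = Δh / L = 4.83 / 2040 = 0.002368.
Darcy flux q = K · i = 258.3 × 0.002368 = 0.6116 m/day.
Seepage velocity v = q / n_e = 0.6116 / 0.29 = 2.109 m/day.
Travel time t = L / v = 2040 / 2.109 = 967.2 days = 2.648 years.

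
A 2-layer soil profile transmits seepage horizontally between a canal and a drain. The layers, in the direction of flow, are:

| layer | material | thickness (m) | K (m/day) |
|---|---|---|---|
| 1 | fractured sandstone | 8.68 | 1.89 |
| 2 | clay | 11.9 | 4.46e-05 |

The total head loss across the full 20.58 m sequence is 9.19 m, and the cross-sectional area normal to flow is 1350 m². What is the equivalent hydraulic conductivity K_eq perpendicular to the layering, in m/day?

Flow is perpendicular to layering, so the layers act in series and the equivalent K is the thickness-weighted harmonic mean.
Total thickness L = 8.68 + 11.9 = 20.58 m.
Σ(b_i/K_i) = 8.68/1.89 + 11.9/4.46e-05 = 2.668e+05 d.
K_eq = L / Σ(b_i/K_i) = 20.58 / 2.668e+05 = 7.713e-05 m/day.

7.71e-05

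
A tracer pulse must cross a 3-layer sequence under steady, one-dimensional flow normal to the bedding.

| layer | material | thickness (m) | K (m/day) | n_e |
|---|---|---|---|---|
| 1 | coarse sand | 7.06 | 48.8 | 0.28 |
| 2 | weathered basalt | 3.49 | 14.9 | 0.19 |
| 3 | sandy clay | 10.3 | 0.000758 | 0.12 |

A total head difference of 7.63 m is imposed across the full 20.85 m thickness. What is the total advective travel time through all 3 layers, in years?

18.9

With flow normal to the layers, continuity requires the same specific discharge q through every layer.
Σ(b_i/K_i) = 7.06/48.8 + 3.49/14.9 + 10.3/0.000758 = 13589 d.
q = Δh / Σ(b_i/K_i) = 7.63 / 13589 = 0.0005615 m/day.
In each layer the seepage velocity is v_i = q/n_i, so the layer transit time is t_i = b_i·n_i / q:
  layer 1 (coarse sand): t_1 = 7.06 × 0.28 / 0.0005615 = 3521 d
  layer 2 (weathered basalt): t_2 = 3.49 × 0.19 / 0.0005615 = 1181 d
  layer 3 (sandy clay): t_3 = 10.3 × 0.12 / 0.0005615 = 2201 d
Total t = Σ t_i = 6903 days = 18.90 years.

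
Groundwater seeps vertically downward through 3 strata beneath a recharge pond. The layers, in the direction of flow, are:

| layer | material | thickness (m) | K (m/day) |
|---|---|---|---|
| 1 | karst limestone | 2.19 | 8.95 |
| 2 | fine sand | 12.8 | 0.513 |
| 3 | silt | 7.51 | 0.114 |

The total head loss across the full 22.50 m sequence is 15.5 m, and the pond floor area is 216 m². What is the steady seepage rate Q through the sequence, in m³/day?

36.8

Flow is perpendicular to layering, so the layers act in series and the equivalent K is the thickness-weighted harmonic mean.
Total thickness L = 2.19 + 12.8 + 7.51 = 22.50 m.
Σ(b_i/K_i) = 2.19/8.95 + 12.8/0.513 + 7.51/0.114 = 91.07 d.
K_eq = L / Σ(b_i/K_i) = 22.50 / 91.07 = 0.2471 m/day.
Q = K_eq · A · (Δh/L) = 0.2471 × 216 × (15.5/22.50) = 36.76 m³/day.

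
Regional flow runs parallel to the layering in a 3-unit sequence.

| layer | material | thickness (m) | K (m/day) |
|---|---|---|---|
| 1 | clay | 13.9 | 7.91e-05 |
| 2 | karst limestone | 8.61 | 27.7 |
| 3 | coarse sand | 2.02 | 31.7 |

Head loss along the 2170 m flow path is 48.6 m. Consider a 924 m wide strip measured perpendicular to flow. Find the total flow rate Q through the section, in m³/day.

Flow is parallel to layering, so each bed carries its own Darcy discharge and the transmissivities add.
Σ(K_i·b_i) = 7.91e-05×13.9 + 27.7×8.61 + 31.7×2.02 = 302.5 m²/day.
Hydraulic gradient i = Δh / L = 48.6 / 2170 = 0.02240.
Q = Σ(K_i·b_i) · W · i = 302.5 × 924 × 0.02240 = 6261 m³/day.

6260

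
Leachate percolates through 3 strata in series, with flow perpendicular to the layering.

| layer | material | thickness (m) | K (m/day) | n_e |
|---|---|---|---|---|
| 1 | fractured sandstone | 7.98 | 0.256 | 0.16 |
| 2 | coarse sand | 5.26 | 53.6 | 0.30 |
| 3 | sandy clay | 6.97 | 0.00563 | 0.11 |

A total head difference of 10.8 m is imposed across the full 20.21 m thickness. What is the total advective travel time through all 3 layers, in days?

With flow normal to the layers, continuity requires the same specific discharge q through every layer.
Σ(b_i/K_i) = 7.98/0.256 + 5.26/53.6 + 6.97/0.00563 = 1269 d.
q = Δh / Σ(b_i/K_i) = 10.8 / 1269 = 0.008509 m/day.
In each layer the seepage velocity is v_i = q/n_i, so the layer transit time is t_i = b_i·n_i / q:
  layer 1 (fractured sandstone): t_1 = 7.98 × 0.16 / 0.008509 = 150.1 d
  layer 2 (coarse sand): t_2 = 5.26 × 0.30 / 0.008509 = 185.5 d
  layer 3 (sandy clay): t_3 = 6.97 × 0.11 / 0.008509 = 90.11 d
Total t = Σ t_i = 425.6 days.

426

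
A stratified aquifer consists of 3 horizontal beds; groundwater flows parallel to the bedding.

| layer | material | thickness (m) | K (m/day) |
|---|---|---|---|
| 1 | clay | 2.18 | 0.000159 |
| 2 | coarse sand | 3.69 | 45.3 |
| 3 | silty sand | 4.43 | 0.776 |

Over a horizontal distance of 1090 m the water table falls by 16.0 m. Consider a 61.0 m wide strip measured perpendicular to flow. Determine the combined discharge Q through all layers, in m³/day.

Flow is parallel to layering, so each bed carries its own Darcy discharge and the transmissivities add.
Σ(K_i·b_i) = 0.000159×2.18 + 45.3×3.69 + 0.776×4.43 = 170.6 m²/day.
Hydraulic gradient i = Δh / L = 16.0 / 1090 = 0.01468.
Q = Σ(K_i·b_i) · W · i = 170.6 × 61.0 × 0.01468 = 152.8 m³/day.

153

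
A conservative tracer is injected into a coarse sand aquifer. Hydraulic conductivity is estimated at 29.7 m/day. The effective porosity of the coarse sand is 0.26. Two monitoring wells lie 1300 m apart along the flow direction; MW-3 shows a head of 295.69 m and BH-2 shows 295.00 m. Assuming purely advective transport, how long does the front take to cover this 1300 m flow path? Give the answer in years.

58.7

Hydraulic gradient i = (295.69 − 295.00) / 1300 = 0.69 / 1300 = 0.0005308.
Darcy flux q = K · i = 29.70 × 0.0005308 = 0.01576 m/day.
Seepage velocity v = q / n_e = 0.01576 / 0.26 = 0.06063 m/day.
Travel time t = L / v = 1300 / 0.06063 = 21441 days = 58.70 years.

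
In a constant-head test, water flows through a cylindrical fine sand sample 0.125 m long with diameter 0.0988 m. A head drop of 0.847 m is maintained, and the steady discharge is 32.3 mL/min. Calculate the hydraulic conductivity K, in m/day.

0.895

Cross-sectional area A = π·(d/2)² = π × (0.0988/2)² = 0.007667 m².
Convert discharge: 32.3 mL/min = 5.383e-07 m³/s.
Darcy's law rearranged: K = Q·L / (A·Δh) = 5.383e-07 × 0.125 / (0.007667 × 0.847) = 1.036e-05 m/s = 0.8953 m/day.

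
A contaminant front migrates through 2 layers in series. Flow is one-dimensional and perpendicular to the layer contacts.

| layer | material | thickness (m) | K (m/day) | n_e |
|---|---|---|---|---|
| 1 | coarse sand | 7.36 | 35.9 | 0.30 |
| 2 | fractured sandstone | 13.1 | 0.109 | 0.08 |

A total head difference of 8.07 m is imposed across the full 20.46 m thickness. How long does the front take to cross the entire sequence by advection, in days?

With flow normal to the layers, continuity requires the same specific discharge q through every layer.
Σ(b_i/K_i) = 7.36/35.9 + 13.1/0.109 = 120.4 d.
q = Δh / Σ(b_i/K_i) = 8.07 / 120.4 = 0.06703 m/day.
In each layer the seepage velocity is v_i = q/n_i, so the layer transit time is t_i = b_i·n_i / q:
  layer 1 (coarse sand): t_1 = 7.36 × 0.30 / 0.06703 = 32.94 d
  layer 2 (fractured sandstone): t_2 = 13.1 × 0.08 / 0.06703 = 15.63 d
Total t = Σ t_i = 48.57 days.

48.6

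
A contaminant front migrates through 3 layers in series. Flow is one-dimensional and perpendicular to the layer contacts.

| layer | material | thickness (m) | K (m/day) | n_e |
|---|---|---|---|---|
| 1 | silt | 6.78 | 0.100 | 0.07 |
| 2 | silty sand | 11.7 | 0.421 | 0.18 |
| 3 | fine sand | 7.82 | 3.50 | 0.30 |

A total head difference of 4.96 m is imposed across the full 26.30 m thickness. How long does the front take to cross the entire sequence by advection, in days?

97.2

With flow normal to the layers, continuity requires the same specific discharge q through every layer.
Σ(b_i/K_i) = 6.78/0.100 + 11.7/0.421 + 7.82/3.50 = 97.83 d.
q = Δh / Σ(b_i/K_i) = 4.96 / 97.83 = 0.05070 m/day.
In each layer the seepage velocity is v_i = q/n_i, so the layer transit time is t_i = b_i·n_i / q:
  layer 1 (silt): t_1 = 6.78 × 0.07 / 0.05070 = 9.360 d
  layer 2 (silty sand): t_2 = 11.7 × 0.18 / 0.05070 = 41.54 d
  layer 3 (fine sand): t_3 = 7.82 × 0.30 / 0.05070 = 46.27 d
Total t = Σ t_i = 97.17 days.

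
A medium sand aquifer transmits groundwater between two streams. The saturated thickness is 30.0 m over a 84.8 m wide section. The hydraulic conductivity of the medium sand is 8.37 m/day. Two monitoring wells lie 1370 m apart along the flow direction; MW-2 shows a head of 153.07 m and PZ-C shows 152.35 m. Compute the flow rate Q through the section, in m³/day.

Cross-sectional area A = 84.8 × 30.0 = 2544 m².
Hydraulic gradient i = (153.07 − 152.35) / 1370 = 0.72 / 1370 = 0.0005255.
Darcy's law: Q = K · A · i = 8.370 × 2544 × 0.0005255 = 11.19 m³/day.

11.2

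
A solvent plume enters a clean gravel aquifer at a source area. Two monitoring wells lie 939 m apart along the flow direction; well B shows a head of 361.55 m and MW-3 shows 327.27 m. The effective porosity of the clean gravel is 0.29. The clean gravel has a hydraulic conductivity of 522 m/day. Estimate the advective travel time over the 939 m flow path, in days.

Hydraulic gradient i = (361.55 − 327.27) / 939 = 34.28 / 939 = 0.03651.
Darcy flux q = K · i = 522.0 × 0.03651 = 19.06 m/day.
Seepage velocity v = q / n_e = 19.06 / 0.29 = 65.71 m/day.
Travel time t = L / v = 939 / 65.71 = 14.29 days.

14.3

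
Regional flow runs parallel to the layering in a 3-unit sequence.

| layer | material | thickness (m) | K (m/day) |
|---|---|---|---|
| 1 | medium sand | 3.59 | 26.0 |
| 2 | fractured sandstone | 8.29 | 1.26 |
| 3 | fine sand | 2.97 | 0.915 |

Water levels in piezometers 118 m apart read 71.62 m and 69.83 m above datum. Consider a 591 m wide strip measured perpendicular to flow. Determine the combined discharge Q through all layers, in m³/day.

955

Flow is parallel to layering, so each bed carries its own Darcy discharge and the transmissivities add.
Σ(K_i·b_i) = 26.0×3.59 + 1.26×8.29 + 0.915×2.97 = 106.5 m²/day.
Hydraulic gradient i = (71.62 − 69.83) / 118 = 1.79 / 118 = 0.01517.
Q = Σ(K_i·b_i) · W · i = 106.5 × 591 × 0.01517 = 954.8 m³/day.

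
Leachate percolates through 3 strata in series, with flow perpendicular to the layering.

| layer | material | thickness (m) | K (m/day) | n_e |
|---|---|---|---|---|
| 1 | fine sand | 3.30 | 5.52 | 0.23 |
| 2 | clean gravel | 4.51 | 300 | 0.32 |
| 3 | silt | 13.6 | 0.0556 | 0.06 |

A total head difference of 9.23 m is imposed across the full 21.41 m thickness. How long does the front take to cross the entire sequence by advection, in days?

80.2

With flow normal to the layers, continuity requires the same specific discharge q through every layer.
Σ(b_i/K_i) = 3.30/5.52 + 4.51/300 + 13.6/0.0556 = 245.2 d.
q = Δh / Σ(b_i/K_i) = 9.23 / 245.2 = 0.03764 m/day.
In each layer the seepage velocity is v_i = q/n_i, so the layer transit time is t_i = b_i·n_i / q:
  layer 1 (fine sand): t_1 = 3.30 × 0.23 / 0.03764 = 20.16 d
  layer 2 (clean gravel): t_2 = 4.51 × 0.32 / 0.03764 = 38.34 d
  layer 3 (silt): t_3 = 13.6 × 0.06 / 0.03764 = 21.68 d
Total t = Σ t_i = 80.19 days.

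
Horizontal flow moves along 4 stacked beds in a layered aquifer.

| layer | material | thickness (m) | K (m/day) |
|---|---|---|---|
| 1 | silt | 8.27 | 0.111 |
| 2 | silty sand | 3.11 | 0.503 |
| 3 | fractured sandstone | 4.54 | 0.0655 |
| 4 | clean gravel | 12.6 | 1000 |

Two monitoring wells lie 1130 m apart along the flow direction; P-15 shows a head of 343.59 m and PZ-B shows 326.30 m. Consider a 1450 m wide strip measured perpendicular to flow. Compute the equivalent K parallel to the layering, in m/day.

Flow is parallel to layering, so each bed carries its own Darcy discharge and the transmissivities add.
Σ(K_i·b_i) = 0.111×8.27 + 0.503×3.11 + 0.0655×4.54 + 1000×12.6 = 12603 m²/day.
Total thickness b = 28.52 m, so K_eq = Σ(K_i·b_i)/b = 441.9 m/day.

442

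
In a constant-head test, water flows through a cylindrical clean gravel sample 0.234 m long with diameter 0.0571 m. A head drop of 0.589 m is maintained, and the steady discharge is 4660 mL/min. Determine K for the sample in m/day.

1040

Cross-sectional area A = π·(d/2)² = π × (0.0571/2)² = 0.002561 m².
Convert discharge: 4660 mL/min = 7.767e-05 m³/s.
Darcy's law rearranged: K = Q·L / (A·Δh) = 7.767e-05 × 0.234 / (0.002561 × 0.589) = 0.01205 m/s = 1041 m/day.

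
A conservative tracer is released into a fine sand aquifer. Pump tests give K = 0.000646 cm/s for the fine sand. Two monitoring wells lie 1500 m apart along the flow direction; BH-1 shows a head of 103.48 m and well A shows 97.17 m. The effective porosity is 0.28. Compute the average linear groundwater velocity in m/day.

0.00839

Convert K: 0.000646 cm/s × 864 = 0.5581 m/day.
Hydraulic gradient i = (103.48 − 97.17) / 1500 = 6.31 / 1500 = 0.004207.
Darcy flux q = K · i = 0.5581 × 0.004207 = 0.002348 m/day.
Seepage velocity v = q / n_e = 0.002348 / 0.28 = 0.008385 m/day.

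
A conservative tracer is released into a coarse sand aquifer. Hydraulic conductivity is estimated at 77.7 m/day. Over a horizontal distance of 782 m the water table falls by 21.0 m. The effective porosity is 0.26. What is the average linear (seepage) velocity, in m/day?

Hydraulic gradient i = Δh / L = 21.0 / 782 = 0.02685.
Darcy flux q = K · i = 77.70 × 0.02685 = 2.087 m/day.
Seepage velocity v = q / n_e = 2.087 / 0.26 = 8.025 m/day.

8.03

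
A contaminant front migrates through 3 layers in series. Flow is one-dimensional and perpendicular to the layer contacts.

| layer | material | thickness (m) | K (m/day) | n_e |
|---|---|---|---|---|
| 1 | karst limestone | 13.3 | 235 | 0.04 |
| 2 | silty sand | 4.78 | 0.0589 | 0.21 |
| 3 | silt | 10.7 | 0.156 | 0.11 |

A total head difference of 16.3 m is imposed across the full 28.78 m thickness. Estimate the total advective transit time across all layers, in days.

With flow normal to the layers, continuity requires the same specific discharge q through every layer.
Σ(b_i/K_i) = 13.3/235 + 4.78/0.0589 + 10.7/0.156 = 149.8 d.
q = Δh / Σ(b_i/K_i) = 16.3 / 149.8 = 0.1088 m/day.
In each layer the seepage velocity is v_i = q/n_i, so the layer transit time is t_i = b_i·n_i / q:
  layer 1 (karst limestone): t_1 = 13.3 × 0.04 / 0.1088 = 4.889 d
  layer 2 (silty sand): t_2 = 4.78 × 0.21 / 0.1088 = 9.225 d
  layer 3 (silt): t_3 = 10.7 × 0.11 / 0.1088 = 10.82 d
Total t = Σ t_i = 24.93 days.

24.9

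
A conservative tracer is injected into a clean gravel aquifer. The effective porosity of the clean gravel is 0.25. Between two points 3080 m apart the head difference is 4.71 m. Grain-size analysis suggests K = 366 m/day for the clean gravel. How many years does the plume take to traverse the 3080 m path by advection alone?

3.77

Hydraulic gradient i = Δh / L = 4.71 / 3080 = 0.001529.
Darcy flux q = K · i = 366.0 × 0.001529 = 0.5597 m/day.
Seepage velocity v = q / n_e = 0.5597 / 0.25 = 2.239 m/day.
Travel time t = L / v = 3080 / 2.239 = 1376 days = 3.767 years.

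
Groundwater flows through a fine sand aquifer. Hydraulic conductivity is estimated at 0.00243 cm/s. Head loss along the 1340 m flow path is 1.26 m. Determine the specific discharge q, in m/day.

Convert K: 0.00243 cm/s × 864 = 2.100 m/day.
Hydraulic gradient i = Δh / L = 1.26 / 1340 = 0.0009403.
Specific discharge q = K · i = 2.100 × 0.0009403 = 0.001974 m/day.

0.00197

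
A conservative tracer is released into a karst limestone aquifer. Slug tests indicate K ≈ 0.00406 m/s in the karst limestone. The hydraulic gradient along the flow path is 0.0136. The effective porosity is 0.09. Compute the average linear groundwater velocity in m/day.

Convert K: 0.00406 m/s × 86400 = 350.8 m/day.
Hydraulic gradient i = 0.0136.
Darcy flux q = K · i = 350.8 × 0.01360 = 4.771 m/day.
Seepage velocity v = q / n_e = 4.771 / 0.09 = 53.01 m/day.

53.0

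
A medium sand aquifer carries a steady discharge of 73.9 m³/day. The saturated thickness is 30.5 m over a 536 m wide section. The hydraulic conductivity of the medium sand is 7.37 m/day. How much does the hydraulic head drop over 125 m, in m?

Cross-sectional area A = 536 × 30.5 = 16348 m².
From Q = K·A·i, i = Q / (K·A) = 73.9 / (7.370 × 16348) = 0.0006134.
Head loss Δh = i · L = 0.0006134 × 125 = 0.07667 m.

0.0767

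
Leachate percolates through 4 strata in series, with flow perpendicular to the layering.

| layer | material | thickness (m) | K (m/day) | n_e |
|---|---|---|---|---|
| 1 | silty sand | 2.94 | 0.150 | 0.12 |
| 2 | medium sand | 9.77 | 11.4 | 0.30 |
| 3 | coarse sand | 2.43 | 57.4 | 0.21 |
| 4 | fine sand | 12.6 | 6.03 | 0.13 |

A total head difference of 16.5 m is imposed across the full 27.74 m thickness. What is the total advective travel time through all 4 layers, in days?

With flow normal to the layers, continuity requires the same specific discharge q through every layer.
Σ(b_i/K_i) = 2.94/0.150 + 9.77/11.4 + 2.43/57.4 + 12.6/6.03 = 22.59 d.
q = Δh / Σ(b_i/K_i) = 16.5 / 22.59 = 0.7304 m/day.
In each layer the seepage velocity is v_i = q/n_i, so the layer transit time is t_i = b_i·n_i / q:
  layer 1 (silty sand): t_1 = 2.94 × 0.12 / 0.7304 = 0.4830 d
  layer 2 (medium sand): t_2 = 9.77 × 0.30 / 0.7304 = 4.013 d
  layer 3 (coarse sand): t_3 = 2.43 × 0.21 / 0.7304 = 0.6986 d
  layer 4 (fine sand): t_4 = 12.6 × 0.13 / 0.7304 = 2.242 d
Total t = Σ t_i = 7.437 days.

7.44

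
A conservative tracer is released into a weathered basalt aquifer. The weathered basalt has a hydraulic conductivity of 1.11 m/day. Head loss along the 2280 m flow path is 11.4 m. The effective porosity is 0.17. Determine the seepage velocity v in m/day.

0.0326

Hydraulic gradient i = Δh / L = 11.4 / 2280 = 0.005000.
Darcy flux q = K · i = 1.110 × 0.005000 = 0.005550 m/day.
Seepage velocity v = q / n_e = 0.005550 / 0.17 = 0.03265 m/day.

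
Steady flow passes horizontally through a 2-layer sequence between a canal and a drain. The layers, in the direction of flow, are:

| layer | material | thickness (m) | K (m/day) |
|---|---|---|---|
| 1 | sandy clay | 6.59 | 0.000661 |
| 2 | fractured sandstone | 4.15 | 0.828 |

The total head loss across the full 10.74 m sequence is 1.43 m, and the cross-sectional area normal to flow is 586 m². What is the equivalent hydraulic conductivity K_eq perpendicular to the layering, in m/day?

0.00108

Flow is perpendicular to layering, so the layers act in series and the equivalent K is the thickness-weighted harmonic mean.
Total thickness L = 6.59 + 4.15 = 10.74 m.
Σ(b_i/K_i) = 6.59/0.000661 + 4.15/0.828 = 9975 d.
K_eq = L / Σ(b_i/K_i) = 10.74 / 9975 = 0.001077 m/day.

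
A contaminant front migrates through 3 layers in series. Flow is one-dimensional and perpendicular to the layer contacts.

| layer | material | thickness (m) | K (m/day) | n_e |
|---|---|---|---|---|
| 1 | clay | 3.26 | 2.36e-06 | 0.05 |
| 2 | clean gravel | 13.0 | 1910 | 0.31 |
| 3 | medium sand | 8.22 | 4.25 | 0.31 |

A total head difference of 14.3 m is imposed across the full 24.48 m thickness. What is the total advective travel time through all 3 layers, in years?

With flow normal to the layers, continuity requires the same specific discharge q through every layer.
Σ(b_i/K_i) = 3.26/2.36e-06 + 13.0/1910 + 8.22/4.25 = 1.381e+06 d.
q = Δh / Σ(b_i/K_i) = 14.3 / 1.381e+06 = 1.035e-05 m/day.
In each layer the seepage velocity is v_i = q/n_i, so the layer transit time is t_i = b_i·n_i / q:
  layer 1 (clay): t_1 = 3.26 × 0.05 / 1.035e-05 = 15746 d
  layer 2 (clean gravel): t_2 = 13.0 × 0.31 / 1.035e-05 = 3.893e+05 d
  layer 3 (medium sand): t_3 = 8.22 × 0.31 / 1.035e-05 = 2.462e+05 d
Total t = Σ t_i = 6.512e+05 days = 1783 years.

1780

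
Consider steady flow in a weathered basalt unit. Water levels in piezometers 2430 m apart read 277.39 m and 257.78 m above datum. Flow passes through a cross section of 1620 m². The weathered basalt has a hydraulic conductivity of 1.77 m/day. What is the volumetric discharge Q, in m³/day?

23.1

Hydraulic gradient i = (277.39 − 257.78) / 2430 = 19.61 / 2430 = 0.008070.
Darcy's law: Q = K · A · i = 1.770 × 1620 × 0.008070 = 23.14 m³/day.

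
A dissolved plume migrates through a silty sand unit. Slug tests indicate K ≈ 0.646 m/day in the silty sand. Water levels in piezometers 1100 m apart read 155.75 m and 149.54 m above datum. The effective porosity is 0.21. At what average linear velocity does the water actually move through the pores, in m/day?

0.0174

Hydraulic gradient i = (155.75 − 149.54) / 1100 = 6.21 / 1100 = 0.005645.
Darcy flux q = K · i = 0.6460 × 0.005645 = 0.003647 m/day.
Seepage velocity v = q / n_e = 0.003647 / 0.21 = 0.01737 m/day.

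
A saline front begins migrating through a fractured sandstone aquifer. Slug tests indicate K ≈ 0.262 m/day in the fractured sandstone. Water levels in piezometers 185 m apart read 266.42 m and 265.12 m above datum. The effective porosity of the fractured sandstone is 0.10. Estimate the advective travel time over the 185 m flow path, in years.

Hydraulic gradient i = (266.42 − 265.12) / 185 = 1.3 / 185 = 0.007027.
Darcy flux q = K · i = 0.2620 × 0.007027 = 0.001841 m/day.
Seepage velocity v = q / n_e = 0.001841 / 0.10 = 0.01841 m/day.
Travel time t = L / v = 185 / 0.01841 = 10048 days = 27.51 years.

27.5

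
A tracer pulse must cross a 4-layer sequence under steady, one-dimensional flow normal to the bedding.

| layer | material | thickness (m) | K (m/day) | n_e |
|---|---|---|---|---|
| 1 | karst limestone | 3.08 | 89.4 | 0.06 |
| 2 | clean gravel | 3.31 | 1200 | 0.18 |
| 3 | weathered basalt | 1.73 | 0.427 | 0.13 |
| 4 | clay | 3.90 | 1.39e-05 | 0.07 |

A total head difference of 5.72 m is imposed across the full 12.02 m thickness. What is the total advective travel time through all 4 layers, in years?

With flow normal to the layers, continuity requires the same specific discharge q through every layer.
Σ(b_i/K_i) = 3.08/89.4 + 3.31/1200 + 1.73/0.427 + 3.90/1.39e-05 = 2.806e+05 d.
q = Δh / Σ(b_i/K_i) = 5.72 / 2.806e+05 = 2.039e-05 m/day.
In each layer the seepage velocity is v_i = q/n_i, so the layer transit time is t_i = b_i·n_i / q:
  layer 1 (karst limestone): t_1 = 3.08 × 0.06 / 2.039e-05 = 9065 d
  layer 2 (clean gravel): t_2 = 3.31 × 0.18 / 2.039e-05 = 29225 d
  layer 3 (weathered basalt): t_3 = 1.73 × 0.13 / 2.039e-05 = 11032 d
  layer 4 (clay): t_4 = 3.90 × 0.07 / 2.039e-05 = 13391 d
Total t = Σ t_i = 62713 days = 171.7 years.

172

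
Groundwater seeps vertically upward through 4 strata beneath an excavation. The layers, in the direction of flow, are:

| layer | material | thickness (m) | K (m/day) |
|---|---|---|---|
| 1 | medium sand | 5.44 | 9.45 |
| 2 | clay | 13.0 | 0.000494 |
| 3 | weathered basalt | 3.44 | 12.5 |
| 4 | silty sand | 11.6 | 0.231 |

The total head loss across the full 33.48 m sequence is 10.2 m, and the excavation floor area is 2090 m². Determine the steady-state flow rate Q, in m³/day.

Flow is perpendicular to layering, so the layers act in series and the equivalent K is the thickness-weighted harmonic mean.
Total thickness L = 5.44 + 13.0 + 3.44 + 11.6 = 33.48 m.
Σ(b_i/K_i) = 5.44/9.45 + 13.0/0.000494 + 3.44/12.5 + 11.6/0.231 = 26367 d.
K_eq = L / Σ(b_i/K_i) = 33.48 / 26367 = 0.001270 m/day.
Q = K_eq · A · (Δh/L) = 0.001270 × 2090 × (10.2/33.48) = 0.8085 m³/day.

0.809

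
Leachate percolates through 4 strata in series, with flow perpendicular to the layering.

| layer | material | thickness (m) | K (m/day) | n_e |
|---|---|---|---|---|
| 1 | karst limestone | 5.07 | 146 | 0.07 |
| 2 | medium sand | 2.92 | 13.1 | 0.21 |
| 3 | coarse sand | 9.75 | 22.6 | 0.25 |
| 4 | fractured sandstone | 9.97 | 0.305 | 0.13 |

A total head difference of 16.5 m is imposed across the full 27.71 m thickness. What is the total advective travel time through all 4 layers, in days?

9.51

With flow normal to the layers, continuity requires the same specific discharge q through every layer.
Σ(b_i/K_i) = 5.07/146 + 2.92/13.1 + 9.75/22.6 + 9.97/0.305 = 33.38 d.
q = Δh / Σ(b_i/K_i) = 16.5 / 33.38 = 0.4943 m/day.
In each layer the seepage velocity is v_i = q/n_i, so the layer transit time is t_i = b_i·n_i / q:
  layer 1 (karst limestone): t_1 = 5.07 × 0.07 / 0.4943 = 0.7179 d
  layer 2 (medium sand): t_2 = 2.92 × 0.21 / 0.4943 = 1.240 d
  layer 3 (coarse sand): t_3 = 9.75 × 0.25 / 0.4943 = 4.931 d
  layer 4 (fractured sandstone): t_4 = 9.97 × 0.13 / 0.4943 = 2.622 d
Total t = Σ t_i = 9.511 days.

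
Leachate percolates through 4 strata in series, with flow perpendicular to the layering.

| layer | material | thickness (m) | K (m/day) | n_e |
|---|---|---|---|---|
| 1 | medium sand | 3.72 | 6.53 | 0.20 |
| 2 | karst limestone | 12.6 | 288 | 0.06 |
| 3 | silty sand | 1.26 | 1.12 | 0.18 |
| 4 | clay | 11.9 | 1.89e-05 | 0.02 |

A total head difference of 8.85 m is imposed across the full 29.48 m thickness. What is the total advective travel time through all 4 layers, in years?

383

With flow normal to the layers, continuity requires the same specific discharge q through every layer.
Σ(b_i/K_i) = 3.72/6.53 + 12.6/288 + 1.26/1.12 + 11.9/1.89e-05 = 6.296e+05 d.
q = Δh / Σ(b_i/K_i) = 8.85 / 6.296e+05 = 1.406e-05 m/day.
In each layer the seepage velocity is v_i = q/n_i, so the layer transit time is t_i = b_i·n_i / q:
  layer 1 (medium sand): t_1 = 3.72 × 0.20 / 1.406e-05 = 52932 d
  layer 2 (karst limestone): t_2 = 12.6 × 0.06 / 1.406e-05 = 53785 d
  layer 3 (silty sand): t_3 = 1.26 × 0.18 / 1.406e-05 = 16136 d
  layer 4 (clay): t_4 = 11.9 × 0.02 / 1.406e-05 = 16932 d
Total t = Σ t_i = 1.398e+05 days = 382.7 years.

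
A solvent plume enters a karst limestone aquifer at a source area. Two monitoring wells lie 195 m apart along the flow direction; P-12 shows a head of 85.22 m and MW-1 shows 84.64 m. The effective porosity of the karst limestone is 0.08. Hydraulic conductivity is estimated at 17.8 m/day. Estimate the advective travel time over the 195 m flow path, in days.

295

Hydraulic gradient i = (85.22 − 84.64) / 195 = 0.58 / 195 = 0.002974.
Darcy flux q = K · i = 17.80 × 0.002974 = 0.05294 m/day.
Seepage velocity v = q / n_e = 0.05294 / 0.08 = 0.6618 m/day.
Travel time t = L / v = 195 / 0.6618 = 294.7 days.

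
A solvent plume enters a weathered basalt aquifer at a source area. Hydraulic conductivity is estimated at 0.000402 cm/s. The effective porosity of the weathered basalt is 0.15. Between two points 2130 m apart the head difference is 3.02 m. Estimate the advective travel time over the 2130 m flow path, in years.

1780

Convert K: 0.000402 cm/s × 864 = 0.3473 m/day.
Hydraulic gradient i = Δh / L = 3.02 / 2130 = 0.001418.
Darcy flux q = K · i = 0.3473 × 0.001418 = 0.0004925 m/day.
Seepage velocity v = q / n_e = 0.0004925 / 0.15 = 0.003283 m/day.
Travel time t = L / v = 2130 / 0.003283 = 6.488e+05 days = 1776 years.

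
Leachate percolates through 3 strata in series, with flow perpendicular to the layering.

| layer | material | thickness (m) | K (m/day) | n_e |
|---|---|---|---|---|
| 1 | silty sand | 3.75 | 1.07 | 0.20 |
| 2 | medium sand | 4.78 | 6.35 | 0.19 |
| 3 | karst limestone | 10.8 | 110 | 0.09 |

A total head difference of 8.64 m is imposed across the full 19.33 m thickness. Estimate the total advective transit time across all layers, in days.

With flow normal to the layers, continuity requires the same specific discharge q through every layer.
Σ(b_i/K_i) = 3.75/1.07 + 4.78/6.35 + 10.8/110 = 4.356 d.
q = Δh / Σ(b_i/K_i) = 8.64 / 4.356 = 1.984 m/day.
In each layer the seepage velocity is v_i = q/n_i, so the layer transit time is t_i = b_i·n_i / q:
  layer 1 (silty sand): t_1 = 3.75 × 0.20 / 1.984 = 0.3781 d
  layer 2 (medium sand): t_2 = 4.78 × 0.19 / 1.984 = 0.4578 d
  layer 3 (karst limestone): t_3 = 10.8 × 0.09 / 1.984 = 0.4900 d
Total t = Σ t_i = 1.326 days.

1.33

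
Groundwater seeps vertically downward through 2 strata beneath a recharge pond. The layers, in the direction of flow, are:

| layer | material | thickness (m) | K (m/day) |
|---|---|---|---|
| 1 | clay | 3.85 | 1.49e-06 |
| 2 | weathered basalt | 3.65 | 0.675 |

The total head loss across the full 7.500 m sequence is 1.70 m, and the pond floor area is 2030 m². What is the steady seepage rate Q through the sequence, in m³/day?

0.00134

Flow is perpendicular to layering, so the layers act in series and the equivalent K is the thickness-weighted harmonic mean.
Total thickness L = 3.85 + 3.65 = 7.500 m.
Σ(b_i/K_i) = 3.85/1.49e-06 + 3.65/0.675 = 2.584e+06 d.
K_eq = L / Σ(b_i/K_i) = 7.500 / 2.584e+06 = 2.903e-06 m/day.
Q = K_eq · A · (Δh/L) = 2.903e-06 × 2030 × (1.70/7.500) = 0.001336 m³/day.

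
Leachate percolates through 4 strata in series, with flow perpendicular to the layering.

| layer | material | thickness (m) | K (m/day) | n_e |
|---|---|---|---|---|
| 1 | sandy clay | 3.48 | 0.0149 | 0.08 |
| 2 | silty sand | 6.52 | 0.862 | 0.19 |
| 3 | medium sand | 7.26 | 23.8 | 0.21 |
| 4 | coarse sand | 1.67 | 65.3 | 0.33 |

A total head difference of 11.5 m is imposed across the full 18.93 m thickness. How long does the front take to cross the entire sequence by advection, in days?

75.4

With flow normal to the layers, continuity requires the same specific discharge q through every layer.
Σ(b_i/K_i) = 3.48/0.0149 + 6.52/0.862 + 7.26/23.8 + 1.67/65.3 = 241.5 d.
q = Δh / Σ(b_i/K_i) = 11.5 / 241.5 = 0.04763 m/day.
In each layer the seepage velocity is v_i = q/n_i, so the layer transit time is t_i = b_i·n_i / q:
  layer 1 (sandy clay): t_1 = 3.48 × 0.08 / 0.04763 = 5.845 d
  layer 2 (silty sand): t_2 = 6.52 × 0.19 / 0.04763 = 26.01 d
  layer 3 (medium sand): t_3 = 7.26 × 0.21 / 0.04763 = 32.01 d
  layer 4 (coarse sand): t_4 = 1.67 × 0.33 / 0.04763 = 11.57 d
Total t = Σ t_i = 75.44 days.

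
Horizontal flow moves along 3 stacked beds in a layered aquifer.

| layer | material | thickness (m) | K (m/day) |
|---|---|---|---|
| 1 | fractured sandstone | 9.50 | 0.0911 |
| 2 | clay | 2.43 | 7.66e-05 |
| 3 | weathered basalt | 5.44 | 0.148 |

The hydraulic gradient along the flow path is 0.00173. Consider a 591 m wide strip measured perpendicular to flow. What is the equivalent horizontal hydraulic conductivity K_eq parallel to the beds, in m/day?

Flow is parallel to layering, so each bed carries its own Darcy discharge and the transmissivities add.
Σ(K_i·b_i) = 0.0911×9.50 + 7.66e-05×2.43 + 0.148×5.44 = 1.671 m²/day.
Total thickness b = 17.37 m, so K_eq = Σ(K_i·b_i)/b = 0.09619 m/day.

0.0962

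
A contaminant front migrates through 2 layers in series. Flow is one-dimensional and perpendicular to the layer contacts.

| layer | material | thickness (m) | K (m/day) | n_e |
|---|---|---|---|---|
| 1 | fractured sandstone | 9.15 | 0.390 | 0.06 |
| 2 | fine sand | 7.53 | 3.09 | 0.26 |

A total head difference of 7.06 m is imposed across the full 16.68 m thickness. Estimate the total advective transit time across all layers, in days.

With flow normal to the layers, continuity requires the same specific discharge q through every layer.
Σ(b_i/K_i) = 9.15/0.390 + 7.53/3.09 = 25.90 d.
q = Δh / Σ(b_i/K_i) = 7.06 / 25.90 = 0.2726 m/day.
In each layer the seepage velocity is v_i = q/n_i, so the layer transit time is t_i = b_i·n_i / q:
  layer 1 (fractured sandstone): t_1 = 9.15 × 0.06 / 0.2726 = 2.014 d
  layer 2 (fine sand): t_2 = 7.53 × 0.26 / 0.2726 = 7.182 d
Total t = Σ t_i = 9.196 days.

9.20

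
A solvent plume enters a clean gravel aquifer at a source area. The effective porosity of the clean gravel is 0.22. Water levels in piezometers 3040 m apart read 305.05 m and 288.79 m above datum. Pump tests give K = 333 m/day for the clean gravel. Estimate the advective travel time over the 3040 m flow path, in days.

Hydraulic gradient i = (305.05 − 288.79) / 3040 = 16.26 / 3040 = 0.005349.
Darcy flux q = K · i = 333.0 × 0.005349 = 1.781 m/day.
Seepage velocity v = q / n_e = 1.781 / 0.22 = 8.096 m/day.
Travel time t = L / v = 3040 / 8.096 = 375.5 days.

375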